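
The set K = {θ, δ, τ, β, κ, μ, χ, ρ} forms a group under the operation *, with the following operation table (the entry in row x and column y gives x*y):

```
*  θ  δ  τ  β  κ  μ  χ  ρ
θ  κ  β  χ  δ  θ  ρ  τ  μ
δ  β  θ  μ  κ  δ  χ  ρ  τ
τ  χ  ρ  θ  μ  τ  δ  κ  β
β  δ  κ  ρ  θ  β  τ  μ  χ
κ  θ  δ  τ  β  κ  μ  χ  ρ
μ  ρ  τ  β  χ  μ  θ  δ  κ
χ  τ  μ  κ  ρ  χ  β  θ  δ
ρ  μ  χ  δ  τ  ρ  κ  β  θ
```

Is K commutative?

No

β*χ = μ but χ*β = ρ.
Since β and χ do not commute, K is not abelian.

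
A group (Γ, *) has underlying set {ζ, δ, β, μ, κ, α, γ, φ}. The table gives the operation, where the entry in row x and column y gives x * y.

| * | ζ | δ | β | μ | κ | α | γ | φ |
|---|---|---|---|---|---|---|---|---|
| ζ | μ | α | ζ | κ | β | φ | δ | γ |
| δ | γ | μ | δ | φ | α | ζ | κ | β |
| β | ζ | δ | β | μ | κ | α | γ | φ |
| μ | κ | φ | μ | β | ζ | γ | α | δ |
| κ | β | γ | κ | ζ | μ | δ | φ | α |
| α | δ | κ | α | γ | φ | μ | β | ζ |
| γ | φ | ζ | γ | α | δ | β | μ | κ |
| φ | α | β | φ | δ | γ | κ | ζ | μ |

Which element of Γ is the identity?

The identity e satisfies e * x = x for all x, so its row in the table reproduces the column headers.
Row β reads: ζ, δ, β, μ, κ, α, γ, φ — exactly the header order. So β is the identity.

β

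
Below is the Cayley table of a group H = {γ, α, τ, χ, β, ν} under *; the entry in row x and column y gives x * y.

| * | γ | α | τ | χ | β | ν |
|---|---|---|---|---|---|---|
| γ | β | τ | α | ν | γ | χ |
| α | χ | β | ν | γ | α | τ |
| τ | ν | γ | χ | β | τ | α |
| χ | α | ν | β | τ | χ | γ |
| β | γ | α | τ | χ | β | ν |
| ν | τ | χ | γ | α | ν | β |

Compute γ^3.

γ

γ^1 = γ
γ^2 = γ * γ = β
γ^3 = β * γ = γ
(Structurally, H here is isomorphic to the symmetric group S_3.)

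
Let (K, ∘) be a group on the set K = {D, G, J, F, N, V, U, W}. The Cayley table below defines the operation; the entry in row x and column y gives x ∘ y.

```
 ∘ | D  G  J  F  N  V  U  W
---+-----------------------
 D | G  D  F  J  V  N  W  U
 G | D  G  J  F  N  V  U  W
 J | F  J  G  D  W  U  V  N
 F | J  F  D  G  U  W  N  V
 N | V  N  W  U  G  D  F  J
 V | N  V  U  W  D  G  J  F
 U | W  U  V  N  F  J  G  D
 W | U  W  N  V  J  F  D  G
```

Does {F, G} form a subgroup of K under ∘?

Yes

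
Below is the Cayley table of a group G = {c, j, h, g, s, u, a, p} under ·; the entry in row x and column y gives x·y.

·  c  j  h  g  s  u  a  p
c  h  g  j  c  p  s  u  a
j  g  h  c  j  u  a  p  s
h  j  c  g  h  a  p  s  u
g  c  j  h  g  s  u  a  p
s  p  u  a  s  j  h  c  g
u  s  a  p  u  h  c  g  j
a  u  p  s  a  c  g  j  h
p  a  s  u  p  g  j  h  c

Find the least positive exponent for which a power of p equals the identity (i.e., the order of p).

8

The identity element is g (its row matches the header).
p^1 = p
p^2 = p·p = c
p^3 = c·p = a
p^4 = a·p = h
p^5 = h·p = u
p^6 = u·p = j
p^7 = j·p = s
p^8 = s·p = g
The first power of p equal to the identity is p^8, so ord(p) = 8.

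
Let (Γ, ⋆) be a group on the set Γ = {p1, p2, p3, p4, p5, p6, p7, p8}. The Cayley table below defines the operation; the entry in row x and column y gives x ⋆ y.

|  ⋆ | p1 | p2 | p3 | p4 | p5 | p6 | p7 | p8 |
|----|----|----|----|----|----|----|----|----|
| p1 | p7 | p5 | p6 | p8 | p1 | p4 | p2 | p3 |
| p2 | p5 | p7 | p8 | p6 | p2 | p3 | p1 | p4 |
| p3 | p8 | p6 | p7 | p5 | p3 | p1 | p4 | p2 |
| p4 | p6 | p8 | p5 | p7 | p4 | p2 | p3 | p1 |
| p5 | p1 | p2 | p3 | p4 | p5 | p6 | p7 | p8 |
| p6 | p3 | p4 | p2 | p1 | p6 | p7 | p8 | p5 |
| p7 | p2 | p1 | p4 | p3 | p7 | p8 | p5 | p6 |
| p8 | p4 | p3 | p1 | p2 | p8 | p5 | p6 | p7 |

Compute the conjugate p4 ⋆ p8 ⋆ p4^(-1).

The identity is p5. In row p4, the entry p5 sits in column p3, so p4^(-1) = p3.
p4 ⋆ p8 = p1
p1 ⋆ p3 = p6
(Structurally, Γ here is isomorphic to the quaternion group Q_8.)

p6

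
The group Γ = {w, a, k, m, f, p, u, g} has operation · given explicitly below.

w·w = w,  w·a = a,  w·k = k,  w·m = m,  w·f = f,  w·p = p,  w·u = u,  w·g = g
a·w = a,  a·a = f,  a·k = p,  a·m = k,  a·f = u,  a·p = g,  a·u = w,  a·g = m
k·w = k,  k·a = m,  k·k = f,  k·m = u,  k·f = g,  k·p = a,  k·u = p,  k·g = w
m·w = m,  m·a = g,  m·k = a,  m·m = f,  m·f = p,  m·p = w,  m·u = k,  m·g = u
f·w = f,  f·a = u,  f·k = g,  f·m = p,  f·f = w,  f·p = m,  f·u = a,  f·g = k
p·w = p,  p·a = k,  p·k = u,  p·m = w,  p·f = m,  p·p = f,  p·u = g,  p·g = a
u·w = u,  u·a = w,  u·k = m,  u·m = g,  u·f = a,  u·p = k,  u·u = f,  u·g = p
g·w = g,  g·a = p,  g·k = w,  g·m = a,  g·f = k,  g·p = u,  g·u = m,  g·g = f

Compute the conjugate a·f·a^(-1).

The identity is w. In row a, the entry w sits in column u, so a^(-1) = u.
a·f = u
u·u = f

f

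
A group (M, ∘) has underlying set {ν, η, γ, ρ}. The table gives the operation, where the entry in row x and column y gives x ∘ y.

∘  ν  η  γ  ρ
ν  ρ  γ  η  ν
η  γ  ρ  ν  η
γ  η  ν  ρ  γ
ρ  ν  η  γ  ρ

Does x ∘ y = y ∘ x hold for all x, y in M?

Check whether the table is symmetric across its main diagonal.
Every entry (row x, col y) equals the entry (row y, col x), so M is abelian.
(In fact M ≅ the Klein four-group V_4.)

Yes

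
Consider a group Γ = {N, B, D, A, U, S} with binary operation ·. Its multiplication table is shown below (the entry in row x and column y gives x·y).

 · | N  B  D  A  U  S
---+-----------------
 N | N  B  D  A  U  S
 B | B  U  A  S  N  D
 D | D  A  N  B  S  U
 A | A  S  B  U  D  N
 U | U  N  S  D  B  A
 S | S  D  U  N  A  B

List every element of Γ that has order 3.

{B, U}

Identity is N. Compute the order of each non-identity element by repeated multiplication:
  B: B → U → N  (order 3)
  D: D → N  (order 2)
  A: A → U → D → B → S → N  (order 6)
  U: U → B → N  (order 3)
  S: S → B → D → U → A → N  (order 6)
Elements of order 3: {B, U}.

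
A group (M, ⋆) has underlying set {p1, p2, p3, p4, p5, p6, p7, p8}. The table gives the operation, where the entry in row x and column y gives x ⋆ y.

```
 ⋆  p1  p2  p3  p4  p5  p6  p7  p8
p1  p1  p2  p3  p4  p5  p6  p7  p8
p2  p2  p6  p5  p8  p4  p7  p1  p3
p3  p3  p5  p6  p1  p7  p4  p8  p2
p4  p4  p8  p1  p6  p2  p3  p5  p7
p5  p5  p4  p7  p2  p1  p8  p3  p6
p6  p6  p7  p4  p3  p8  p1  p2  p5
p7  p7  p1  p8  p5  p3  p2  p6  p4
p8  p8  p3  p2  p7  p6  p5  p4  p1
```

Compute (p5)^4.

p1

p5^1 = p5
p5^2 = p5 ⋆ p5 = p1
p5^3 = p1 ⋆ p5 = p5
p5^4 = p5 ⋆ p5 = p1
(Structurally, M here is isomorphic to Z_2 x Z_4.)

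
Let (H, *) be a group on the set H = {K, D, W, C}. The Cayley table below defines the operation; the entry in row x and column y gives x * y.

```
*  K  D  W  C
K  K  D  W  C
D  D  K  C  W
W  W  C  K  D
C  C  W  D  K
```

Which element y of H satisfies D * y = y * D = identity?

First locate the identity: row K matches the header, so K is the identity.
Scan row D for K: D * D = K. Hence D^(-1) = D.

D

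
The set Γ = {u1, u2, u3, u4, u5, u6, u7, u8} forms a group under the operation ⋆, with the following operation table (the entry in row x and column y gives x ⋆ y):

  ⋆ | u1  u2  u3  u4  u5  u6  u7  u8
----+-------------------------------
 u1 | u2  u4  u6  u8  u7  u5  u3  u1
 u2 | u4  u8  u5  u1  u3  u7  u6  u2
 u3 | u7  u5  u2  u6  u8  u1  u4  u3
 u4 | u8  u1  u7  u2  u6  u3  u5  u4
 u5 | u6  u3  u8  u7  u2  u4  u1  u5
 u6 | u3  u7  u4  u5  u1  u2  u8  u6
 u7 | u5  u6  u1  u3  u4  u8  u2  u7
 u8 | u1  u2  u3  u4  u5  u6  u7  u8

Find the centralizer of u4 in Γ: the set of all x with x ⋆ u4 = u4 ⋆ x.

{u1, u2, u4, u8}

Compare row u4 with column u4 entry by entry.
u2 ⋆ u4 = u1 = u4 ⋆ u2, so u2 commutes with u4.
u3 ⋆ u4 = u6 but u4 ⋆ u3 = u7, so u3 does not.
Collecting the elements that commute with u4: C(u4) = {u1, u2, u4, u8}.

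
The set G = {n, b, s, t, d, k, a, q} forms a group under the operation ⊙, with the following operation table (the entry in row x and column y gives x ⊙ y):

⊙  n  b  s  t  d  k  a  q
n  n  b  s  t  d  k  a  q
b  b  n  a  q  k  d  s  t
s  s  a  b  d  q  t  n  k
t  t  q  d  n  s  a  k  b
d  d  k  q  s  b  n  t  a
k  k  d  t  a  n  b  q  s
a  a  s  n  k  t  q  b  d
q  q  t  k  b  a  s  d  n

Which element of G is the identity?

n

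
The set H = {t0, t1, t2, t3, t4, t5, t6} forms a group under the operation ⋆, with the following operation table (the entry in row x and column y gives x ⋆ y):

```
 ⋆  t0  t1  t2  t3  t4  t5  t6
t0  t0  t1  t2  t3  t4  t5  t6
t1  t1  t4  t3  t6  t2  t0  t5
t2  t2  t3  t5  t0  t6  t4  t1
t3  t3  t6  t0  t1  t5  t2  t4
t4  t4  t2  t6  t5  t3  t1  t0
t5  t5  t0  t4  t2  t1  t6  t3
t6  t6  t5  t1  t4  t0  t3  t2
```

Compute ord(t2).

7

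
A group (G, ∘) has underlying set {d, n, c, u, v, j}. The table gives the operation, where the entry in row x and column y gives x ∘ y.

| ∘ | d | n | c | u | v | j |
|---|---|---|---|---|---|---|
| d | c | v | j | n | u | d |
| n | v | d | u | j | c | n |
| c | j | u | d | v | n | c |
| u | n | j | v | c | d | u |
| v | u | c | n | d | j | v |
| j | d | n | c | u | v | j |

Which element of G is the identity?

j

The identity e satisfies e ∘ x = x for all x, so its row in the table reproduces the column headers.
Row j reads: d, n, c, u, v, j — exactly the header order. So j is the identity.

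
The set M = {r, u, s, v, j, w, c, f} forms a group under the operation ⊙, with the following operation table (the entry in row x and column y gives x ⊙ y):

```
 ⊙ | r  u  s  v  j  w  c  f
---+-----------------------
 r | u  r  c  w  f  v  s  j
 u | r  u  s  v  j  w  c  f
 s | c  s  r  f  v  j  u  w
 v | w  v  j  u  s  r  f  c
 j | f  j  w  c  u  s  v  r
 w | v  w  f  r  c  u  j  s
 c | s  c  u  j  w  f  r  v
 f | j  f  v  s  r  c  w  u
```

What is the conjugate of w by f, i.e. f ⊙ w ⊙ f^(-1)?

v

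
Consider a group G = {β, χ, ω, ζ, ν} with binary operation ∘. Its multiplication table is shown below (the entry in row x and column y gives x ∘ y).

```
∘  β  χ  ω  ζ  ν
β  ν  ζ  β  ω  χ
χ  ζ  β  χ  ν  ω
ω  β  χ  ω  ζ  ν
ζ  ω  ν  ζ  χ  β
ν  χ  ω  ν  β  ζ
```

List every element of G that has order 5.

Identity is ω. Compute the order of each non-identity element by repeated multiplication:
  β: β → ν → χ → ζ → ω  (order 5)
  χ: χ → β → ζ → ν → ω  (order 5)
  ζ: ζ → χ → ν → β → ω  (order 5)
  ν: ν → ζ → β → χ → ω  (order 5)
Elements of order 5: {β, ζ, ν, χ}.

{β, ζ, ν, χ}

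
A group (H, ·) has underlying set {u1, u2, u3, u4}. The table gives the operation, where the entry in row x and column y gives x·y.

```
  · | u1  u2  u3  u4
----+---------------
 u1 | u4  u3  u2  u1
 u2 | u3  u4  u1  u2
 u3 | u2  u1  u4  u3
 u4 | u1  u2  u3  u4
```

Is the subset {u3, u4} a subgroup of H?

Yes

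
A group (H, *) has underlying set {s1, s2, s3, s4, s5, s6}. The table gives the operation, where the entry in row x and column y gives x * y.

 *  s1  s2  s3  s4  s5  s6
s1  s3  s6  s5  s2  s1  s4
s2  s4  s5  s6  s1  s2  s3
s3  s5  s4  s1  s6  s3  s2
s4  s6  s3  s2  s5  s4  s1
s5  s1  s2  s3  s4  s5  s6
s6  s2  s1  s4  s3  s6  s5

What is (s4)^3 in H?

s4^1 = s4
s4^2 = s4 * s4 = s5
s4^3 = s5 * s4 = s4
(Structurally, H here is isomorphic to the symmetric group S_3.)

s4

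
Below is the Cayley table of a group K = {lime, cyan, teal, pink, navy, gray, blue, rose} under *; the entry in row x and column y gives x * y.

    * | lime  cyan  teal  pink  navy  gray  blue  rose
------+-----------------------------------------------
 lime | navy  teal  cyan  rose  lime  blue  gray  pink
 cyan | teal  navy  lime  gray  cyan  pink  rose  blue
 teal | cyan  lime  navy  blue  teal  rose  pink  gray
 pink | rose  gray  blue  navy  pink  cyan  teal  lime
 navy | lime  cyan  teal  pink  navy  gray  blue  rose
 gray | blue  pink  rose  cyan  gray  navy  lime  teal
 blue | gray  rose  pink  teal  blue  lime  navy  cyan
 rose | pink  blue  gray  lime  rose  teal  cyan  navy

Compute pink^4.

pink^1 = pink
pink^2 = pink * pink = navy
pink^3 = navy * pink = pink
pink^4 = pink * pink = navy

navy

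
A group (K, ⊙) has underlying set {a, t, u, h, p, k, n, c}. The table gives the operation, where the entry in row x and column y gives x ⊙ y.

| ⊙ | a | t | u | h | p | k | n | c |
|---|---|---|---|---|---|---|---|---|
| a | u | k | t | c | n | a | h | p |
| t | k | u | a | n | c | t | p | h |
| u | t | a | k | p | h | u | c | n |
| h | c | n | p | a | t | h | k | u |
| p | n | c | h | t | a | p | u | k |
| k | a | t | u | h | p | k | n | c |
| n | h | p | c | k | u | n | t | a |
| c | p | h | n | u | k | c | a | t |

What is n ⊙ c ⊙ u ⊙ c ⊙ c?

u

n ⊙ c = a
a ⊙ u = t
t ⊙ c = h
h ⊙ c = u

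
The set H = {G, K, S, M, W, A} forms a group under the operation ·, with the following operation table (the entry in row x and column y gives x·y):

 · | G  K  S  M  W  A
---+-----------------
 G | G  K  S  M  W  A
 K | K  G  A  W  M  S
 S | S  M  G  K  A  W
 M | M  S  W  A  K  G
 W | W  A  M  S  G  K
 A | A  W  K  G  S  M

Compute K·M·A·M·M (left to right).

K·M = W
W·A = K
K·M = W
W·M = S

S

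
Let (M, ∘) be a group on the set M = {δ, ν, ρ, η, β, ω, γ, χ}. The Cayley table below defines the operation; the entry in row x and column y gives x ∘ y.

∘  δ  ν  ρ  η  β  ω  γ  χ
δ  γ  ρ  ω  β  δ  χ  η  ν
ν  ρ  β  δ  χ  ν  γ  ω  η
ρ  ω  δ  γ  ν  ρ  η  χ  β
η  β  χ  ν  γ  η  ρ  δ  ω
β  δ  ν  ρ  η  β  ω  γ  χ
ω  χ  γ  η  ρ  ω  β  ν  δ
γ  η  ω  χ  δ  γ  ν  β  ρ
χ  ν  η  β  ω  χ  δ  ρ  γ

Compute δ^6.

γ

δ^1 = δ
δ^2 = δ ∘ δ = γ
δ^3 = γ ∘ δ = η
δ^4 = η ∘ δ = β
δ^5 = β ∘ δ = δ
δ^6 = δ ∘ δ = γ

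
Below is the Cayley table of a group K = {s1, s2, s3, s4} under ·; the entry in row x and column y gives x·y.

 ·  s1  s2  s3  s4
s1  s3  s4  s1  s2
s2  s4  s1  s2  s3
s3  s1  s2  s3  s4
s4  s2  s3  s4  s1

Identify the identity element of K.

s3

The identity e satisfies e·x = x for all x, so its row in the table reproduces the column headers.
Row s3 reads: s1, s2, s3, s4 — exactly the header order. So s3 is the identity.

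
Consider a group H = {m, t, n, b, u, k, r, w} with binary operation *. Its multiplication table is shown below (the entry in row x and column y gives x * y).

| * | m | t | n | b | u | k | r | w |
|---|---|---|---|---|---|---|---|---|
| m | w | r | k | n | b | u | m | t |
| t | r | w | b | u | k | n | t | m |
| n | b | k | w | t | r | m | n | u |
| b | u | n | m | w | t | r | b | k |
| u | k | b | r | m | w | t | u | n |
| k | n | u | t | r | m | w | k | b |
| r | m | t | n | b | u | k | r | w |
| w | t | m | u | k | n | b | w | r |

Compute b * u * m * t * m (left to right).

b * u = t
t * m = r
r * t = t
t * m = r

r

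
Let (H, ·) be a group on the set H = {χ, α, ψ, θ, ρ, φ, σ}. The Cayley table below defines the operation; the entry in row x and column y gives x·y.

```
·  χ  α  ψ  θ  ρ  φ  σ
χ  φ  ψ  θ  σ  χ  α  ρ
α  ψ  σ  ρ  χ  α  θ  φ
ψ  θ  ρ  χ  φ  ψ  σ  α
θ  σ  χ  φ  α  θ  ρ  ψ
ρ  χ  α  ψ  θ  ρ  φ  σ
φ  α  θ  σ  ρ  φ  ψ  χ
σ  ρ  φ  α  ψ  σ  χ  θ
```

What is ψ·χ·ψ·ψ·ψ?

α

ψ·χ = θ
θ·ψ = φ
φ·ψ = σ
σ·ψ = α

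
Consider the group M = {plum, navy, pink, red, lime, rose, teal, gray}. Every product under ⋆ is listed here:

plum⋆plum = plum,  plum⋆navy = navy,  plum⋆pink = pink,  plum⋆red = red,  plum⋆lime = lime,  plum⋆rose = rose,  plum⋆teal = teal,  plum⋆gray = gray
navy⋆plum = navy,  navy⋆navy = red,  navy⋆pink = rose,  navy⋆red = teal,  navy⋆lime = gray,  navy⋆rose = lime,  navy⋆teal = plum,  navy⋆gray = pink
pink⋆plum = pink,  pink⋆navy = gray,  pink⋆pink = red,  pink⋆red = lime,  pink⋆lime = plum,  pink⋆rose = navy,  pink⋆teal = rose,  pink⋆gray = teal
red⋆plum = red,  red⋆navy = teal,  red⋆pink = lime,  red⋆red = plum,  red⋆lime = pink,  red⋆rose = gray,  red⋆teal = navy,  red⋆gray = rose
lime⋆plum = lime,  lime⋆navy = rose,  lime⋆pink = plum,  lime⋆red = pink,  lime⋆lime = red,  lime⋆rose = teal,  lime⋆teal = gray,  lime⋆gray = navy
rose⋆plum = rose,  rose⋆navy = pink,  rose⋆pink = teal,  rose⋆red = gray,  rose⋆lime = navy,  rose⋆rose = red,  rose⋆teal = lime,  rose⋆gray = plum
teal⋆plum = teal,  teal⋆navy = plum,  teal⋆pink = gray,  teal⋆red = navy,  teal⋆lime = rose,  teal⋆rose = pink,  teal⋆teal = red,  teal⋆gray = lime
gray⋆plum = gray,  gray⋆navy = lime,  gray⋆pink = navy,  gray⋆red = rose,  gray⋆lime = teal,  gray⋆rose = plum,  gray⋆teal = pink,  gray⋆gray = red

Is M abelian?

teal ⋆ lime = rose but lime ⋆ teal = gray.
Since teal and lime do not commute, M is not abelian.

No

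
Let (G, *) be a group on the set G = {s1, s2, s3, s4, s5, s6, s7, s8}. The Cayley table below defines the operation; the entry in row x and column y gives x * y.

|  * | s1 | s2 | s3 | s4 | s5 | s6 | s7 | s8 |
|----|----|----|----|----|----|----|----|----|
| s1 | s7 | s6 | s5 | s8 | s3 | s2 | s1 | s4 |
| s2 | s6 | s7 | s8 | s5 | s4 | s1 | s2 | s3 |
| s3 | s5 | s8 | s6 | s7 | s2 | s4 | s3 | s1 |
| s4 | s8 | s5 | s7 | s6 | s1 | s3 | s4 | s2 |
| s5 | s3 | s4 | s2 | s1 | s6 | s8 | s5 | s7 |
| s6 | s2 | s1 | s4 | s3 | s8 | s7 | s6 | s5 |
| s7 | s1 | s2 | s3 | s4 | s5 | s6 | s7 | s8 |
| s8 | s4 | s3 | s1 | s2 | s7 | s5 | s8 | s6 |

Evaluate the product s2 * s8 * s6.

s4

s2 * s8 = s3
s3 * s6 = s4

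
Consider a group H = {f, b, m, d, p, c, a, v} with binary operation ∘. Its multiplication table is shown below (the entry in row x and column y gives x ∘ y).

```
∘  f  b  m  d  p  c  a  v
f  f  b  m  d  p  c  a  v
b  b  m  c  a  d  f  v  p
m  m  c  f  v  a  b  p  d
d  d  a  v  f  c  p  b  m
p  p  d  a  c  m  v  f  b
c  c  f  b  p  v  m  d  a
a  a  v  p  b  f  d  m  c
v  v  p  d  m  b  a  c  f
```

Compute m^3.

m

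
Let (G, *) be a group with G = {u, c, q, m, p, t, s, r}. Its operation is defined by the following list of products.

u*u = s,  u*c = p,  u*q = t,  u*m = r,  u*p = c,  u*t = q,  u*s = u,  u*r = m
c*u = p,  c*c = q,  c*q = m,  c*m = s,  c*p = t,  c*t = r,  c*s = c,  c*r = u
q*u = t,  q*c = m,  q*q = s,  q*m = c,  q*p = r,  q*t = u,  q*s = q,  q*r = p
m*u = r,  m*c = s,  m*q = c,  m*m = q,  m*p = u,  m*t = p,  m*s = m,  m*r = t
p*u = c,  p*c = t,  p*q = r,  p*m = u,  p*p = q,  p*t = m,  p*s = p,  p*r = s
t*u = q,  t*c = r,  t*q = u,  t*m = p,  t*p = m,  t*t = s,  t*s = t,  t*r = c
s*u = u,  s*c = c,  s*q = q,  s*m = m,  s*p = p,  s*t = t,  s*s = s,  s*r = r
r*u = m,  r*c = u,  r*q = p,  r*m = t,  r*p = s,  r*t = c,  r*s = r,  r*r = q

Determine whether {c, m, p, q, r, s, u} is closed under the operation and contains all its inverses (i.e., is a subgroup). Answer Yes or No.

m * r = t, which is not in {c, m, p, q, r, s, u}.
The subset is not closed under *, so it is not a subgroup.
(Structurally, G here is isomorphic to Z_2 x Z_4.)

No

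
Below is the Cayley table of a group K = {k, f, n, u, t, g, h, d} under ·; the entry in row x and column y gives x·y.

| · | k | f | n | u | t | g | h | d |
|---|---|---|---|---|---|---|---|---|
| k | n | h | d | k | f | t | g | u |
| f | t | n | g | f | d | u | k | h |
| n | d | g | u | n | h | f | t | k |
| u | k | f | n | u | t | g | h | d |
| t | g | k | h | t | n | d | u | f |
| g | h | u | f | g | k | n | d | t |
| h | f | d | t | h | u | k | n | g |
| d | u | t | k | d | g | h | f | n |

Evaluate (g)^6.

g^1 = g
g^2 = g·g = n
g^3 = n·g = f
g^4 = f·g = u
g^5 = u·g = g
g^6 = g·g = n
(Structurally, K here is isomorphic to the quaternion group Q_8.)

n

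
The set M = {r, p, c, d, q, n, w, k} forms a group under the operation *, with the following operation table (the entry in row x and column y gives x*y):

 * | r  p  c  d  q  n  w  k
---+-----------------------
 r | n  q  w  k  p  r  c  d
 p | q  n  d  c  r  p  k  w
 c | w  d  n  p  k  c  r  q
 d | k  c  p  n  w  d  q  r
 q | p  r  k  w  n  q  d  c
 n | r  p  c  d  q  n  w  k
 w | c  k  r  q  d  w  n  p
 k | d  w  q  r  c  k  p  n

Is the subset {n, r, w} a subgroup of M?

No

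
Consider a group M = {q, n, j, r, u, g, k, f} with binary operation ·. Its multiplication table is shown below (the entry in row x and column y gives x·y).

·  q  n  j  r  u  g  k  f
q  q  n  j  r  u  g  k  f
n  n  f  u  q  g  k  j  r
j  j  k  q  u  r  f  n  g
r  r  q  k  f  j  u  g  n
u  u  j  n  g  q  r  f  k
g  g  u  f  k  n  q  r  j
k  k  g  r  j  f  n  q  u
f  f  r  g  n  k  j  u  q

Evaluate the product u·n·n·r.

j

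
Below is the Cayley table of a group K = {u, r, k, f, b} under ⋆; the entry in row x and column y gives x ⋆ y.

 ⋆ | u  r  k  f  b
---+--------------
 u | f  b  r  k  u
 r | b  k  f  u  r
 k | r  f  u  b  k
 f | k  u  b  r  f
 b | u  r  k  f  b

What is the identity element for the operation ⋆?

The identity e satisfies e ⋆ x = x for all x, so its row in the table reproduces the column headers.
Row b reads: u, r, k, f, b — exactly the header order. So b is the identity.

b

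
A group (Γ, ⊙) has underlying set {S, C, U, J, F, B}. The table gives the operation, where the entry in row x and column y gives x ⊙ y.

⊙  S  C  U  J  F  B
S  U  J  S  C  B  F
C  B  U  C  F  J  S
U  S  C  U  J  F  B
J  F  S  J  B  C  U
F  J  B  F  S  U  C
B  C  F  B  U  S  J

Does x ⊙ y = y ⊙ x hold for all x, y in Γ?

No

B ⊙ C = F but C ⊙ B = S.
Since B and C do not commute, Γ is not abelian.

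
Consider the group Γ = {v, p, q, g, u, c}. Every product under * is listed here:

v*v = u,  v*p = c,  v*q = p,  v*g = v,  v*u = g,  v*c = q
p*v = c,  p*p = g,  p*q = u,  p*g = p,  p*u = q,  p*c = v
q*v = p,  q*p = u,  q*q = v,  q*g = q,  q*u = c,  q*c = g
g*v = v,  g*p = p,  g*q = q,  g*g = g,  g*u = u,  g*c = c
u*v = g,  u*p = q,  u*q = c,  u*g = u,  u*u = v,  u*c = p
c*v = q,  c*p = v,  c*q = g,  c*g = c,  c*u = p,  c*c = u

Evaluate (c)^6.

g

c^1 = c
c^2 = c*c = u
c^3 = u*c = p
c^4 = p*c = v
c^5 = v*c = q
c^6 = q*c = g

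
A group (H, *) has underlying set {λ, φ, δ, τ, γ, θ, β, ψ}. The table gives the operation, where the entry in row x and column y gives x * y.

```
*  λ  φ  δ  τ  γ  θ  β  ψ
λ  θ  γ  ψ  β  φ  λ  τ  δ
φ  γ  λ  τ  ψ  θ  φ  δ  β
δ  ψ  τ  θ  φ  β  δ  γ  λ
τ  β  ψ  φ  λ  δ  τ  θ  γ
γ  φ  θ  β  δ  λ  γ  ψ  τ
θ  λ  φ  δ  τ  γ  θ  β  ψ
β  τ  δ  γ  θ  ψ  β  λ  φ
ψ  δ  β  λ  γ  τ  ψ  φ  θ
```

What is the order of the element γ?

The identity element is θ (its row matches the header).
γ^1 = γ
γ^2 = γ * γ = λ
γ^3 = λ * γ = φ
γ^4 = φ * γ = θ
The first power of γ equal to the identity is γ^4, so ord(γ) = 4.
(Structurally, H here is isomorphic to Z_2 x Z_4.)

4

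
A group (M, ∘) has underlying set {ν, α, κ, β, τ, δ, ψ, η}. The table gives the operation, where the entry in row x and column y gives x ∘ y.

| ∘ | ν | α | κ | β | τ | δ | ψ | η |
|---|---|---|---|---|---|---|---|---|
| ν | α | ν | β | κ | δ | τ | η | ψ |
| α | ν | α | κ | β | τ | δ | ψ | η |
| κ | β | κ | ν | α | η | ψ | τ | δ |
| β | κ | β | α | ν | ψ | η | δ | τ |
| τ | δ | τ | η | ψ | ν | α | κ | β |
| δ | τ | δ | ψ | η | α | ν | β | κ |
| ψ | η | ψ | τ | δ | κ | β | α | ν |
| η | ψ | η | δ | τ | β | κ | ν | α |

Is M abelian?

Yes

Check whether the table is symmetric across its main diagonal.
Every entry (row x, col y) equals the entry (row y, col x), so M is abelian.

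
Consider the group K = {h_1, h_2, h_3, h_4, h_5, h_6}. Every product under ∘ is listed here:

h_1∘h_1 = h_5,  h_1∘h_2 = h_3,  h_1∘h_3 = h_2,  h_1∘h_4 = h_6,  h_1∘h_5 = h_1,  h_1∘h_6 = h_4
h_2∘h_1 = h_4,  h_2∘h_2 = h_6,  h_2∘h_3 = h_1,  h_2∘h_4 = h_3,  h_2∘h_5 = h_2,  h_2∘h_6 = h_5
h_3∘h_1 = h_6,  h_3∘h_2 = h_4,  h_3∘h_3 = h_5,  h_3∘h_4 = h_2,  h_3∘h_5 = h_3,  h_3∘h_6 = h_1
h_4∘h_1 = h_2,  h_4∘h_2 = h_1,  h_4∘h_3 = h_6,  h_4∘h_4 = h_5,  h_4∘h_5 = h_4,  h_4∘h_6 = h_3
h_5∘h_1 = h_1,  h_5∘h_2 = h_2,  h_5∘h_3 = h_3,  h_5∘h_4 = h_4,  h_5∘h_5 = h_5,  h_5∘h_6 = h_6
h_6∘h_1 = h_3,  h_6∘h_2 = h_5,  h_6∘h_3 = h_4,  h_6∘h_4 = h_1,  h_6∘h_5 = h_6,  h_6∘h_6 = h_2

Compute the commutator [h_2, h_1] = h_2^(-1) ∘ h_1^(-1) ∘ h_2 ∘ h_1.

h_2

Identity is h_5; from the table h_2^(-1) = h_6 and h_1^(-1) = h_1.
h_6 ∘ h_1 = h_3
h_3 ∘ h_2 = h_4
h_4 ∘ h_1 = h_2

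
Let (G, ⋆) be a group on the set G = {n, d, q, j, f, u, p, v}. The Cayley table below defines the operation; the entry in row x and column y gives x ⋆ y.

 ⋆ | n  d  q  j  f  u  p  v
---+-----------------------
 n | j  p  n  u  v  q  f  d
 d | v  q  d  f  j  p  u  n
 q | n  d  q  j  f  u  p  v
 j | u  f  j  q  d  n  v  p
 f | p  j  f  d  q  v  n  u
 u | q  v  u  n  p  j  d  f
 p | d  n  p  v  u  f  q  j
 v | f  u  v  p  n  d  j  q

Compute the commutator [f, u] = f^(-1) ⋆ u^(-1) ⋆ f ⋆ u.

Identity is q; from the table f^(-1) = f and u^(-1) = n.
f ⋆ n = p
p ⋆ f = u
u ⋆ u = j

j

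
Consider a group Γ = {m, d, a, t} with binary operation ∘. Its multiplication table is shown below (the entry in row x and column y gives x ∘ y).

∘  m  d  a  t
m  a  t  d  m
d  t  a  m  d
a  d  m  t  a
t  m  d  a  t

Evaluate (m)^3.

m^1 = m
m^2 = m ∘ m = a
m^3 = a ∘ m = d

d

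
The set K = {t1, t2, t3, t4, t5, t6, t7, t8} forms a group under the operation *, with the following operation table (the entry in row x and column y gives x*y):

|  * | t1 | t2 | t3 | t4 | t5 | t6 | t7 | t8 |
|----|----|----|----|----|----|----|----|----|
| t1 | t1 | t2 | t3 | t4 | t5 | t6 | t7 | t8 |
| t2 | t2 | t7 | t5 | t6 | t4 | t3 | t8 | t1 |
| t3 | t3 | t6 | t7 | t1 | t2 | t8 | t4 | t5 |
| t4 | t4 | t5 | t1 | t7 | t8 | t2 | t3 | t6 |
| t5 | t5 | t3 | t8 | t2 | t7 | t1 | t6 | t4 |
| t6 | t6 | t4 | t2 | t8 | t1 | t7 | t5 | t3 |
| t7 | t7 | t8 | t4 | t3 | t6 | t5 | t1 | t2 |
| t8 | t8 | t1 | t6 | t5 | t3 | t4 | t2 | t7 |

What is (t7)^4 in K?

t1

t7^1 = t7
t7^2 = t7*t7 = t1
t7^3 = t1*t7 = t7
t7^4 = t7*t7 = t1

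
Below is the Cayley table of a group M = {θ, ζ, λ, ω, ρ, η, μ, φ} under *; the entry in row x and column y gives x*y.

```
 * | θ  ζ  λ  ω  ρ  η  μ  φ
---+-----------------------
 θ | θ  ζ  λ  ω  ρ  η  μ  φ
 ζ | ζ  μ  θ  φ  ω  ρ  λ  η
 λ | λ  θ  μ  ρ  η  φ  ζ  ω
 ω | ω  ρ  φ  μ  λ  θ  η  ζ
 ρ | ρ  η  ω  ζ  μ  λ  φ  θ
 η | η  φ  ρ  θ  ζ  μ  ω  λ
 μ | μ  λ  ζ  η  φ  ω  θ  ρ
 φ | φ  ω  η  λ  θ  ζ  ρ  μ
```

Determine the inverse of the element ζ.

λ

First locate the identity: row θ matches the header, so θ is the identity.
Scan row ζ for θ: ζ*λ = θ. Hence ζ^(-1) = λ.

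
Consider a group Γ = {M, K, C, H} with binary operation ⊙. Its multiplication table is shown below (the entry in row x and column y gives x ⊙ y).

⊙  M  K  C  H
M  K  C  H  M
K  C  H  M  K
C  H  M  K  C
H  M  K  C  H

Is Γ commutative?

Yes

Check whether the table is symmetric across its main diagonal.
Every entry (row x, col y) equals the entry (row y, col x), so Γ is abelian.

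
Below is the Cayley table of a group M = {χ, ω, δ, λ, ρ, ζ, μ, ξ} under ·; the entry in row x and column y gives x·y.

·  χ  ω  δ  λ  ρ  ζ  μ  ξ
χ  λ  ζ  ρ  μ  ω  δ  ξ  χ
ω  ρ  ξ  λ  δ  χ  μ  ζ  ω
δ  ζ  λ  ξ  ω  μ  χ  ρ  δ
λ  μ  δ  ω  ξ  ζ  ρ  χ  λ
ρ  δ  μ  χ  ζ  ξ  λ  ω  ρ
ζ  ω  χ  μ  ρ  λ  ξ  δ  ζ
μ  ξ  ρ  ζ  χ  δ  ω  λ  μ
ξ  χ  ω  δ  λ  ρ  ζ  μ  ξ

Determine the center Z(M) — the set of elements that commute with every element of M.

{λ, ξ}

An element z is central iff its row equals its column in the table.
For ω: ω·χ = ρ ≠ ζ = χ·ω, so ω ∉ Z.
Checking each element this way leaves Z(M) = {λ, ξ}.
(Structurally, M here is isomorphic to the dihedral group D_4.)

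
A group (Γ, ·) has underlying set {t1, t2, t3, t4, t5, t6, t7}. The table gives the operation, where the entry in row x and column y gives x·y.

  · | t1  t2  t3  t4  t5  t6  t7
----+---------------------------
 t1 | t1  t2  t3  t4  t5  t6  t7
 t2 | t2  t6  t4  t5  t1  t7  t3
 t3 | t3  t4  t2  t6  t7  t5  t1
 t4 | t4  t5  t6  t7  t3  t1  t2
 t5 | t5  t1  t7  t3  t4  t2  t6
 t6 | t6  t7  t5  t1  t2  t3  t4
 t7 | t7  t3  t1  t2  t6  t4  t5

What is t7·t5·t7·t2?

t7·t5 = t6
t6·t7 = t4
t4·t2 = t5

t5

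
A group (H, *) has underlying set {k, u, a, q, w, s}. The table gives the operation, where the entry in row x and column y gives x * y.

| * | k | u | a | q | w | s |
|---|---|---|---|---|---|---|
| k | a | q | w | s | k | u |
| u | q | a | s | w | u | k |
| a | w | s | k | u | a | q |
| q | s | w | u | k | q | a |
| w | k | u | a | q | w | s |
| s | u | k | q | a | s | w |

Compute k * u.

q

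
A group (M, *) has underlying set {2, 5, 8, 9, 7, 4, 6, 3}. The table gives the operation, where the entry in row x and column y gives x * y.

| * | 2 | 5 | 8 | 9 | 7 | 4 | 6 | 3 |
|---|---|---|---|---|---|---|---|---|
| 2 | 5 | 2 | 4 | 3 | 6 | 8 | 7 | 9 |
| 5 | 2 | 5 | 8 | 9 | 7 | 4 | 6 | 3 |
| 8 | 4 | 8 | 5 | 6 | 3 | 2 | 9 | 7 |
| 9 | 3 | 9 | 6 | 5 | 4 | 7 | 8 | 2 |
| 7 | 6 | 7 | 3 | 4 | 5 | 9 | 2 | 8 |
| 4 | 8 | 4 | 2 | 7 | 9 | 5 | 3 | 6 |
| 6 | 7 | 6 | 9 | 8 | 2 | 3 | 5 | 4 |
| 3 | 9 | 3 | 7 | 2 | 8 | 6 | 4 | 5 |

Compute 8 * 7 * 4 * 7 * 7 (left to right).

6

8 * 7 = 3
3 * 4 = 6
6 * 7 = 2
2 * 7 = 6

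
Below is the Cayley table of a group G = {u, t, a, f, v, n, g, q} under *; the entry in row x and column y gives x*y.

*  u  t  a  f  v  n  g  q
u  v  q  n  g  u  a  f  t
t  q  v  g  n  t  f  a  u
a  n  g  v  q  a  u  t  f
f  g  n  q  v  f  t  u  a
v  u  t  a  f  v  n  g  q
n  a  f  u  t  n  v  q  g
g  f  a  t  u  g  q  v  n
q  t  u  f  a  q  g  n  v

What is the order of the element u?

2

The identity element is v (its row matches the header).
u^1 = u
u^2 = u*u = v
The first power of u equal to the identity is u^2, so ord(u) = 2.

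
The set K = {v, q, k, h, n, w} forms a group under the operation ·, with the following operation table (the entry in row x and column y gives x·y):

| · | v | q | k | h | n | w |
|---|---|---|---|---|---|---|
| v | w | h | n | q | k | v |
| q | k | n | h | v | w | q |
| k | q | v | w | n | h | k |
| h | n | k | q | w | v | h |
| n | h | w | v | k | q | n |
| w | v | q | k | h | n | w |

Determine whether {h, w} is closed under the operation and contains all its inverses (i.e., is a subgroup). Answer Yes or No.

{h, w} contains the identity w.
Checking products: every product of two elements of {h, w} (read from the table) lies in {h, w}, so the set is closed.
In a finite group, a nonempty closed subset is a subgroup. So {h, w} ≤ K.

Yes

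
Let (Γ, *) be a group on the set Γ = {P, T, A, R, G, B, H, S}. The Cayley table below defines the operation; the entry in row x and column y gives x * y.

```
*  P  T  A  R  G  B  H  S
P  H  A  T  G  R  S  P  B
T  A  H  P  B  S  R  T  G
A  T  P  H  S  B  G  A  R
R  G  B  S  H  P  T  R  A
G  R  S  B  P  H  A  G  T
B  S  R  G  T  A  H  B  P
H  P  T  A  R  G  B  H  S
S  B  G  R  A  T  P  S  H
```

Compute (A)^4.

H

A^1 = A
A^2 = A * A = H
A^3 = H * A = A
A^4 = A * A = H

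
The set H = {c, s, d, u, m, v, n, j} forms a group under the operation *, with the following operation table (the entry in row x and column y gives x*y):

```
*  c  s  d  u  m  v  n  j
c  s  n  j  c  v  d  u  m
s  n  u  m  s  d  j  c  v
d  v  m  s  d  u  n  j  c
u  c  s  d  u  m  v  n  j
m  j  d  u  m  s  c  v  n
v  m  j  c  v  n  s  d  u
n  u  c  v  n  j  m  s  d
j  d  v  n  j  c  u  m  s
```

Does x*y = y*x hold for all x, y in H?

c*m = v but m*c = j.
Since c and m do not commute, H is not abelian.

No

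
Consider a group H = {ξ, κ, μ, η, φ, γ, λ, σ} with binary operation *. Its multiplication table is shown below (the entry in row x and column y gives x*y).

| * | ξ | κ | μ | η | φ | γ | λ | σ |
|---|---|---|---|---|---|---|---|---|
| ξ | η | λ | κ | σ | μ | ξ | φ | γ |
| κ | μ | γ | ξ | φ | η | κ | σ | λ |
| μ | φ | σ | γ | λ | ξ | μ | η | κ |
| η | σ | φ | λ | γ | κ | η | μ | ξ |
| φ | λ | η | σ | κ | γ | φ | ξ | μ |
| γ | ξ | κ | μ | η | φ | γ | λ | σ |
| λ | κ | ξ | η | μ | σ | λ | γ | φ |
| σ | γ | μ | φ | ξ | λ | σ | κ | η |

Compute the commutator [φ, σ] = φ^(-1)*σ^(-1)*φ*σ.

η

Identity is γ; from the table φ^(-1) = φ and σ^(-1) = ξ.
φ*ξ = λ
λ*φ = σ
σ*σ = η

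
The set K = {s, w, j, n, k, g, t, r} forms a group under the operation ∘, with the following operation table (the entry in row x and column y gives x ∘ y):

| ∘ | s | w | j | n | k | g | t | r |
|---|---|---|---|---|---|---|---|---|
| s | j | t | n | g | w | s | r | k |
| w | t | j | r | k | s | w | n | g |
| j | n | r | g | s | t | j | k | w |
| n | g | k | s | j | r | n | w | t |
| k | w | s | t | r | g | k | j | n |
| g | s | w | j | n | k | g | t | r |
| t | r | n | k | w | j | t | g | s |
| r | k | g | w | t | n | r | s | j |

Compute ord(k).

The identity element is g (its row matches the header).
k^1 = k
k^2 = k ∘ k = g
The first power of k equal to the identity is k^2, so ord(k) = 2.

2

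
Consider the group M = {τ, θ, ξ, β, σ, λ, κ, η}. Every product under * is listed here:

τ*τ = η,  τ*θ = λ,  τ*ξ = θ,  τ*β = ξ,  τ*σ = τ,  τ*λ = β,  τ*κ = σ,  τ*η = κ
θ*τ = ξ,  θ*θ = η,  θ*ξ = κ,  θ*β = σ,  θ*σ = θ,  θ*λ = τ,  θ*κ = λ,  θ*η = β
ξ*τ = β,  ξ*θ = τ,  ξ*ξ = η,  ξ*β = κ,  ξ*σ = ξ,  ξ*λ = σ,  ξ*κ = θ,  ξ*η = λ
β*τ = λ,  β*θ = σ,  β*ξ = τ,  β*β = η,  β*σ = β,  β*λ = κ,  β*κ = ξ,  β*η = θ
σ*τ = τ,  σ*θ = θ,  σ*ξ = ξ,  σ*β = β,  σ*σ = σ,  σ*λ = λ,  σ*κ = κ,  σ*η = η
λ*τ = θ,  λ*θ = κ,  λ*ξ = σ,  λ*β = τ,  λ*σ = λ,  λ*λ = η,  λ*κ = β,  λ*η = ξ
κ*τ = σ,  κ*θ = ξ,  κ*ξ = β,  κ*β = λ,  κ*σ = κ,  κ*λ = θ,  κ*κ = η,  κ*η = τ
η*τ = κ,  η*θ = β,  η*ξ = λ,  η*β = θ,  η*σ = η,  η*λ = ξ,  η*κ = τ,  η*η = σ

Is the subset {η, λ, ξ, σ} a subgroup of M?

{η, λ, ξ, σ} contains the identity σ.
Checking products: every product of two elements of {η, λ, ξ, σ} (read from the table) lies in {η, λ, ξ, σ}, so the set is closed.
In a finite group, a nonempty closed subset is a subgroup. So {η, λ, ξ, σ} ≤ M.

Yes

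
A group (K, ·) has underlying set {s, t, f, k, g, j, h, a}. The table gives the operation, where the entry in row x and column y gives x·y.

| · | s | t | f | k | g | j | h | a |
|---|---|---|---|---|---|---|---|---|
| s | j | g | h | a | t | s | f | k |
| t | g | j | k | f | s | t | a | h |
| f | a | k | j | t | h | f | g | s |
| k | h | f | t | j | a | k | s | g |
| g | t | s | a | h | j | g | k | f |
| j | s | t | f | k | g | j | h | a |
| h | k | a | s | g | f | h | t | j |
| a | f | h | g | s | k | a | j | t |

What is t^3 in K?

t^1 = t
t^2 = t·t = j
t^3 = j·t = t

t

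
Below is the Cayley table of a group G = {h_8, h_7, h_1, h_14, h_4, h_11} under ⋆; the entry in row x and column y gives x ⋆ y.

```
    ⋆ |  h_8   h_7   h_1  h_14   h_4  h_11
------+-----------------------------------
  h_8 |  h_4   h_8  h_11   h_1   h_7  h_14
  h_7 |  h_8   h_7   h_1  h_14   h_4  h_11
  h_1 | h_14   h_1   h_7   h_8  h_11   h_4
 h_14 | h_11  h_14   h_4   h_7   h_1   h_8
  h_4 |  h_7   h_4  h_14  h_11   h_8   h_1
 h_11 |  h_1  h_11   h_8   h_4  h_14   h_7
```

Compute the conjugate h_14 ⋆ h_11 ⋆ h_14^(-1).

h_1

The identity is h_7. In row h_14, the entry h_7 sits in column h_14, so h_14^(-1) = h_14.
h_14 ⋆ h_11 = h_8
h_8 ⋆ h_14 = h_1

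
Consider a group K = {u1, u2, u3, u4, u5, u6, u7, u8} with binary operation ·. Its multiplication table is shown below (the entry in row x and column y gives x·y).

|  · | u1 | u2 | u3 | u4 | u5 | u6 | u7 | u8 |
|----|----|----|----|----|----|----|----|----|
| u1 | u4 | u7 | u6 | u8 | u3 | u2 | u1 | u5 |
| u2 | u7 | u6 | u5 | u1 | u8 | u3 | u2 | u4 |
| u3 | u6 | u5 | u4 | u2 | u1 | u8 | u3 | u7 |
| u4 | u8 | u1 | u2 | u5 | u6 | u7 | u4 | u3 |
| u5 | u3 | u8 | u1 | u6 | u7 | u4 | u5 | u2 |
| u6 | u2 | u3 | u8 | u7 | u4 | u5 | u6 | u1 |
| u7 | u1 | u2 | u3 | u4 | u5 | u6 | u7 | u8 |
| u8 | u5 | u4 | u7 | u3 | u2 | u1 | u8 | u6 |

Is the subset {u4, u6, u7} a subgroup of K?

No

u6·u6 = u5, which is not in {u4, u6, u7}.
The subset is not closed under ·, so it is not a subgroup.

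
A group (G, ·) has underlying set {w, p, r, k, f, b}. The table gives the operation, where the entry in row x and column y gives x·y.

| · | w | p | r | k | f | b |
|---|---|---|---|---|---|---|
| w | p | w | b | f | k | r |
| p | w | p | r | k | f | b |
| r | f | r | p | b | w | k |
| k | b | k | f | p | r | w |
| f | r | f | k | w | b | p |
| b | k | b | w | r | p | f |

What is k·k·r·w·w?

r

k·k = p
p·r = r
r·w = f
f·w = r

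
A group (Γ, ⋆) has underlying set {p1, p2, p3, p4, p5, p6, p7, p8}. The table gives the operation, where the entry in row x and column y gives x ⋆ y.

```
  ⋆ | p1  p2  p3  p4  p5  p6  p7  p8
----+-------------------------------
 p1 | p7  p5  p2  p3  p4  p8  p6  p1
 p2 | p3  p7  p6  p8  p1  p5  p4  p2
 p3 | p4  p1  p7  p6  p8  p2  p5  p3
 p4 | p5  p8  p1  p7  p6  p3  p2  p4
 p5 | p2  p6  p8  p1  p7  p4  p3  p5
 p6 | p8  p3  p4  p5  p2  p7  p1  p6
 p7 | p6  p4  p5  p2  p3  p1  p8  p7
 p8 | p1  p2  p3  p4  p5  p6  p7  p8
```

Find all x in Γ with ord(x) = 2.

{p7}

Identity is p8. Compute the order of each non-identity element by repeated multiplication:
  p1: p1 → p7 → p6 → p8  (order 4)
  p2: p2 → p7 → p4 → p8  (order 4)
  p3: p3 → p7 → p5 → p8  (order 4)
  p4: p4 → p7 → p2 → p8  (order 4)
  p5: p5 → p7 → p3 → p8  (order 4)
  p6: p6 → p7 → p1 → p8  (order 4)
  p7: p7 → p8  (order 2)
Elements of order 2: {p7}.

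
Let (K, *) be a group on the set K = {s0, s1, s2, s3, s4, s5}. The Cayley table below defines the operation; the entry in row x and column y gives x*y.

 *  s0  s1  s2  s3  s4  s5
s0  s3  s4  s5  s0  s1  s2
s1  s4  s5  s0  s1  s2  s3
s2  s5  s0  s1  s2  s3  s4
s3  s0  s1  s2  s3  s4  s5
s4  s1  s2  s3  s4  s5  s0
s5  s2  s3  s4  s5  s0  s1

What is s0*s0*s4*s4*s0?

s0*s0 = s3
s3*s4 = s4
s4*s4 = s5
s5*s0 = s2

s2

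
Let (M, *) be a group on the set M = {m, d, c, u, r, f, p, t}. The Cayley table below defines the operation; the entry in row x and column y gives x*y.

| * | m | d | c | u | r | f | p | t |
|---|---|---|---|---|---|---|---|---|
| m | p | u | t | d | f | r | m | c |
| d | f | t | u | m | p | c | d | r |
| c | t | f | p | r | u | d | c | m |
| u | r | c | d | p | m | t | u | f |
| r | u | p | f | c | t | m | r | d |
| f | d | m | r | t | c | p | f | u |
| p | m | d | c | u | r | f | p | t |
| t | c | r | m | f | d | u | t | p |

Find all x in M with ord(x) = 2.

{c, f, m, t, u}

Identity is p. Compute the order of each non-identity element by repeated multiplication:
  m: m → p  (order 2)
  d: d → t → r → p  (order 4)
  c: c → p  (order 2)
  u: u → p  (order 2)
  r: r → t → d → p  (order 4)
  f: f → p  (order 2)
  t: t → p  (order 2)
Elements of order 2: {c, f, m, t, u}.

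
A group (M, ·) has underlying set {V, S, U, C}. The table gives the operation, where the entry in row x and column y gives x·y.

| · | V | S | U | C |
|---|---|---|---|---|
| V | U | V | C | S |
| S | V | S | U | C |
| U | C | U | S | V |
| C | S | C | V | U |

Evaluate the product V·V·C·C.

V·V = U
U·C = V
V·C = S

S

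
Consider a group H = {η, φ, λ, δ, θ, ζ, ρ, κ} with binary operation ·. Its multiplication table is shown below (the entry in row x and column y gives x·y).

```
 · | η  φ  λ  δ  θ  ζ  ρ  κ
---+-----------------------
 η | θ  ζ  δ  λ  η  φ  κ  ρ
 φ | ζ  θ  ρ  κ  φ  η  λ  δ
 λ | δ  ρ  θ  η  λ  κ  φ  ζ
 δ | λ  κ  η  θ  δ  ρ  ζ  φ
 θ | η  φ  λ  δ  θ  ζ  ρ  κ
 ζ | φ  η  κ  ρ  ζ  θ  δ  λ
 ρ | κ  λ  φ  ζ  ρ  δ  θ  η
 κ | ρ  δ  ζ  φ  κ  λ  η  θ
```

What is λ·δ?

Read row λ, column δ: λ·δ = η.

η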